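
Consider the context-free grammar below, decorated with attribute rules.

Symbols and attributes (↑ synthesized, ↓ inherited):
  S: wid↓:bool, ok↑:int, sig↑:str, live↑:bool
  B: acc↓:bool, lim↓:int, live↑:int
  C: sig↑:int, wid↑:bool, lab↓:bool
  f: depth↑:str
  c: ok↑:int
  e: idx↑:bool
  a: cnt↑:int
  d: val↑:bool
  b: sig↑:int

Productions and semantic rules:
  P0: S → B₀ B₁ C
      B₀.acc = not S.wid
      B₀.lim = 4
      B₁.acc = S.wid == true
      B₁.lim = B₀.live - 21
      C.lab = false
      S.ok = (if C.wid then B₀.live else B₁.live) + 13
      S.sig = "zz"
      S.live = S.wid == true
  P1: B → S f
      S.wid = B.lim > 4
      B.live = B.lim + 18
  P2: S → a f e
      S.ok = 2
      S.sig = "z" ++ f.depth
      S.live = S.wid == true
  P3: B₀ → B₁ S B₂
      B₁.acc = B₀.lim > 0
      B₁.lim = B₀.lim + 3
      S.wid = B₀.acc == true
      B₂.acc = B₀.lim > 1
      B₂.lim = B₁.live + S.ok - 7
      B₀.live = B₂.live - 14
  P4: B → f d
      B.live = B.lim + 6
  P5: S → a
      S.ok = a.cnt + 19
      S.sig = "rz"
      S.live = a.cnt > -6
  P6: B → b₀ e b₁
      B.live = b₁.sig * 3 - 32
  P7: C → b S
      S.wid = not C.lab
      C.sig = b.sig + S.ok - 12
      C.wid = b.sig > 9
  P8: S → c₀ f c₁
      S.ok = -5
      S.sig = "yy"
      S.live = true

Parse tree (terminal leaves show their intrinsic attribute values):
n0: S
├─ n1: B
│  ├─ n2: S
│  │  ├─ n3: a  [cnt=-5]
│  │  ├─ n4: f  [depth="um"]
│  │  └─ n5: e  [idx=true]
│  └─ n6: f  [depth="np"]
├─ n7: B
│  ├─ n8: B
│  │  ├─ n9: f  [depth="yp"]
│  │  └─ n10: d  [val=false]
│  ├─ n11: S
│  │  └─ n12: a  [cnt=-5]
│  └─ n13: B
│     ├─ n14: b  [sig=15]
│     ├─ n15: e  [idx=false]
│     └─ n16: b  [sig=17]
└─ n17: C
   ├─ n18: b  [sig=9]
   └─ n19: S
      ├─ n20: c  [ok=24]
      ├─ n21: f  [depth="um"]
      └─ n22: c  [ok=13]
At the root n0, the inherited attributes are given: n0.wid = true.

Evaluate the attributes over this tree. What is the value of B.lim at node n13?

17

1. n0.wid = true  [given at root]
2. n1.acc = false  [not S.wid]
3. n1.lim = 4  [4]
4. n2.wid = false  [B.lim > 4]
5. n3.cnt = -5  [terminal]
6. n4.depth = "um"  [terminal]
7. n5.idx = true  [terminal]
8. n2.ok = 2  [2]
9. n2.sig = "zum"  ["z" ++ f.depth]
10. n2.live = false  [S.wid == true]
11. n6.depth = "np"  [terminal]
12. n1.live = 22  [B.lim + 18]
13. n7.acc = true  [S.wid == true]
14. n7.lim = 1  [B₀.live - 21]
15. n8.acc = true  [B₀.lim > 0]
16. n8.lim = 4  [B₀.lim + 3]
17. n9.depth = "yp"  [terminal]
18. n10.val = false  [terminal]
19. n8.live = 10  [B.lim + 6]
20. n11.wid = true  [B₀.acc == true]
21. n12.cnt = -5  [terminal]
22. n11.ok = 14  [a.cnt + 19]
23. n11.sig = "rz"  ["rz"]
24. n11.live = true  [a.cnt > -6]
25. n13.acc = false  [B₀.lim > 1]
26. n13.lim = 17  [B₁.live + S.ok - 7]
27. n14.sig = 15  [terminal]
28. n15.idx = false  [terminal]
29. n16.sig = 17  [terminal]
30. n13.live = 19  [b₁.sig * 3 - 32]
31. n7.live = 5  [B₂.live - 14]
32. n17.lab = false  [false]
33. n18.sig = 9  [terminal]
34. n19.wid = true  [not C.lab]
35. n20.ok = 24  [terminal]
36. n21.depth = "um"  [terminal]
37. n22.ok = 13  [terminal]
38. n19.ok = -5  [-5]
39. n19.sig = "yy"  ["yy"]
40. n19.live = true  [true]
41. n17.sig = -8  [b.sig + S.ok - 12]
42. n17.wid = false  [b.sig > 9]
43. n0.ok = 18  [(if C.wid then B₀.live else B₁.live) + 13]
44. n0.sig = "zz"  ["zz"]
45. n0.live = true  [S.wid == true]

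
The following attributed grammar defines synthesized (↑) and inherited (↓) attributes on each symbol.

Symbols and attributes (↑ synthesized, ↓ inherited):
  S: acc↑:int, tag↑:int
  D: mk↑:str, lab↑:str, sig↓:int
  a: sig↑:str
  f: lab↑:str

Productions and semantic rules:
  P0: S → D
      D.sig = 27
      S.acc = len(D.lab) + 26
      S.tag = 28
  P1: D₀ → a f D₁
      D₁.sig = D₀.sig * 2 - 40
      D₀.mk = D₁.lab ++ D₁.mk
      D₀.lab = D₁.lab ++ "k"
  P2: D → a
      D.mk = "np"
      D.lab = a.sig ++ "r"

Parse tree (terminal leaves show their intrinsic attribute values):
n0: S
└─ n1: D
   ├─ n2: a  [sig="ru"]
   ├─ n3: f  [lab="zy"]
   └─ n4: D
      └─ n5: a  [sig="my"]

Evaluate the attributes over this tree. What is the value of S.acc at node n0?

1. n1.sig = 27  [27]
2. n2.sig = "ru"  [terminal]
3. n3.lab = "zy"  [terminal]
4. n4.sig = 14  [D₀.sig * 2 - 40]
5. n5.sig = "my"  [terminal]
6. n4.mk = "np"  ["np"]
7. n4.lab = "myr"  [a.sig ++ "r"]
8. n1.mk = "myrnp"  [D₁.lab ++ D₁.mk]
9. n1.lab = "myrk"  [D₁.lab ++ "k"]
10. n0.acc = 30  [len(D.lab) + 26]
11. n0.tag = 28  [28]

30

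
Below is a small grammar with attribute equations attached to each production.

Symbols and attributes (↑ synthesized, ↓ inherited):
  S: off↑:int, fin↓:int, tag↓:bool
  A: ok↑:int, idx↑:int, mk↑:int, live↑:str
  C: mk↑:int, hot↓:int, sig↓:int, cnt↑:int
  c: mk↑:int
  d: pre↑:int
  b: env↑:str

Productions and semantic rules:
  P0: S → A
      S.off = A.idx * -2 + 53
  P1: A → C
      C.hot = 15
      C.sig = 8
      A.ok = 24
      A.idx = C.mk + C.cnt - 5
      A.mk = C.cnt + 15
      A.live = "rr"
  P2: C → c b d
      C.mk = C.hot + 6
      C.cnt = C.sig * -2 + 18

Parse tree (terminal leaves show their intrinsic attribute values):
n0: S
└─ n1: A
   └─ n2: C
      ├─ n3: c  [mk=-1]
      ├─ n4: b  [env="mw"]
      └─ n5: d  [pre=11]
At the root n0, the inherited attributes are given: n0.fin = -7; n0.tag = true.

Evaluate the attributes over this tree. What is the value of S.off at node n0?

1. n0.fin = -7  [given at root]
2. n0.tag = true  [given at root]
3. n2.hot = 15  [15]
4. n2.sig = 8  [8]
5. n3.mk = -1  [terminal]
6. n4.env = "mw"  [terminal]
7. n5.pre = 11  [terminal]
8. n2.mk = 21  [C.hot + 6]
9. n2.cnt = 2  [C.sig * -2 + 18]
10. n1.ok = 24  [24]
11. n1.idx = 18  [C.mk + C.cnt - 5]
12. n1.mk = 17  [C.cnt + 15]
13. n1.live = "rr"  ["rr"]
14. n0.off = 17  [A.idx * -2 + 53]

17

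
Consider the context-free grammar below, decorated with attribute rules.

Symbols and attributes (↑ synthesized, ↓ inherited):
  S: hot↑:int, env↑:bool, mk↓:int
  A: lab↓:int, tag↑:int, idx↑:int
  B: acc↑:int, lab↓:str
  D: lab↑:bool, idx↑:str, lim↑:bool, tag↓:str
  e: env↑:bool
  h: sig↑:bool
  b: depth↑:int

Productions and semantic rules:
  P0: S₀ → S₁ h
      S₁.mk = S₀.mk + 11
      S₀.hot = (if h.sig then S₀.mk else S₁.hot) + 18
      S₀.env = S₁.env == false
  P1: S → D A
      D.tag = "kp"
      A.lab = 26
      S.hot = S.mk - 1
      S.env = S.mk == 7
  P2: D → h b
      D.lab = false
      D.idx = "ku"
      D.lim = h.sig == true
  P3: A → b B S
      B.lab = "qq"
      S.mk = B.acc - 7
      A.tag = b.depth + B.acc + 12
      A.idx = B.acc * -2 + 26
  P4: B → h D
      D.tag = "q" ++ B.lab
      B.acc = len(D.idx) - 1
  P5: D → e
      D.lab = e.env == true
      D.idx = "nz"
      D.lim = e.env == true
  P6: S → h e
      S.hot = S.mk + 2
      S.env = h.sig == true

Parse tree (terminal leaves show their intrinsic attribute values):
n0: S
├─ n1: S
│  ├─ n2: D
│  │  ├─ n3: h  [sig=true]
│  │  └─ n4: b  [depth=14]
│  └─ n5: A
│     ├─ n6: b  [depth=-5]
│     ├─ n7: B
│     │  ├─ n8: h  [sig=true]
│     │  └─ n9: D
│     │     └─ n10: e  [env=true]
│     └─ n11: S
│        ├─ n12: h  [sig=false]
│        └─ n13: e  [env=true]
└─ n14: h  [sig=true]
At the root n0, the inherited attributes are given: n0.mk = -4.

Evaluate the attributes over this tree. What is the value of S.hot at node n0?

1. n0.mk = -4  [given at root]
2. n1.mk = 7  [S₀.mk + 11]
3. n2.tag = "kp"  ["kp"]
4. n3.sig = true  [terminal]
5. n4.depth = 14  [terminal]
6. n2.lab = false  [false]
7. n2.idx = "ku"  ["ku"]
8. n2.lim = true  [h.sig == true]
9. n5.lab = 26  [26]
10. n6.depth = -5  [terminal]
11. n7.lab = "qq"  ["qq"]
12. n8.sig = true  [terminal]
13. n9.tag = "qqq"  ["q" ++ B.lab]
14. n10.env = true  [terminal]
15. n9.lab = true  [e.env == true]
16. n9.idx = "nz"  ["nz"]
17. n9.lim = true  [e.env == true]
18. n7.acc = 1  [len(D.idx) - 1]
19. n11.mk = -6  [B.acc - 7]
20. n12.sig = false  [terminal]
21. n13.env = true  [terminal]
22. n11.hot = -4  [S.mk + 2]
23. n11.env = false  [h.sig == true]
24. n5.tag = 8  [b.depth + B.acc + 12]
25. n5.idx = 24  [B.acc * -2 + 26]
26. n1.hot = 6  [S.mk - 1]
27. n1.env = true  [S.mk == 7]
28. n14.sig = true  [terminal]
29. n0.hot = 14  [(if h.sig then S₀.mk else S₁.hot) + 18]
30. n0.env = false  [S₁.env == false]

14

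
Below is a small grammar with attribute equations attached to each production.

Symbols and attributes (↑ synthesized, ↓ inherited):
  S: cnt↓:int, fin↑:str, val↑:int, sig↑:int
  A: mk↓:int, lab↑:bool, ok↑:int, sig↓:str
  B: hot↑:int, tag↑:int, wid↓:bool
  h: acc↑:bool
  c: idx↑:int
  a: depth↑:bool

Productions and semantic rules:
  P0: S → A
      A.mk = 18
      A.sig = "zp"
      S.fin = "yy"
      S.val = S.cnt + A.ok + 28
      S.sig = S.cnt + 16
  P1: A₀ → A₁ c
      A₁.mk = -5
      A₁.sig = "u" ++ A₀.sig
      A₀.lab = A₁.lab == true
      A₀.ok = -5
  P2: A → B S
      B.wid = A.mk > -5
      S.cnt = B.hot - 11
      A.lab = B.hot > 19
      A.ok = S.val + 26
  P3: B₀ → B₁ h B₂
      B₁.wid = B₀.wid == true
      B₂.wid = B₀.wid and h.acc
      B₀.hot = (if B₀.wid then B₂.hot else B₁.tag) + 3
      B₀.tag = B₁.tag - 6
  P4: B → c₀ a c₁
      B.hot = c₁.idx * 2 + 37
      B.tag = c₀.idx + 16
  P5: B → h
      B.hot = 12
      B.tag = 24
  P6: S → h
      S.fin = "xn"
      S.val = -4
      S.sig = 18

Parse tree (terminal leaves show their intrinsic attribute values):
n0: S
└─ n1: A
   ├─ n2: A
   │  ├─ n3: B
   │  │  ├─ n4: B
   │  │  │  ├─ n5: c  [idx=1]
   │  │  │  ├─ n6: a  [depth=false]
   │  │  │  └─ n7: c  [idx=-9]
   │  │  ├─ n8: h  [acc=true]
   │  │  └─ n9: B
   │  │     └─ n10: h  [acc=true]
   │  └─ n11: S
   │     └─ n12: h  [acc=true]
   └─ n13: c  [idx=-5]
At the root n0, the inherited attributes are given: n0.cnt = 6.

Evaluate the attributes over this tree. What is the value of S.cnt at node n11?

9

1. n0.cnt = 6  [given at root]
2. n1.mk = 18  [18]
3. n1.sig = "zp"  ["zp"]
4. n2.mk = -5  [-5]
5. n2.sig = "uzp"  ["u" ++ A₀.sig]
6. n3.wid = false  [A.mk > -5]
7. n4.wid = false  [B₀.wid == true]
8. n5.idx = 1  [terminal]
9. n6.depth = false  [terminal]
10. n7.idx = -9  [terminal]
11. n4.hot = 19  [c₁.idx * 2 + 37]
12. n4.tag = 17  [c₀.idx + 16]
13. n8.acc = true  [terminal]
14. n9.wid = false  [B₀.wid and h.acc]
15. n10.acc = true  [terminal]
16. n9.hot = 12  [12]
17. n9.tag = 24  [24]
18. n3.hot = 20  [(if B₀.wid then B₂.hot else B₁.tag) + 3]
19. n3.tag = 11  [B₁.tag - 6]
20. n11.cnt = 9  [B.hot - 11]
21. n12.acc = true  [terminal]
22. n11.fin = "xn"  ["xn"]
23. n11.val = -4  [-4]
24. n11.sig = 18  [18]
25. n2.lab = true  [B.hot > 19]
26. n2.ok = 22  [S.val + 26]
27. n13.idx = -5  [terminal]
28. n1.lab = true  [A₁.lab == true]
29. n1.ok = -5  [-5]
30. n0.fin = "yy"  ["yy"]
31. n0.val = 29  [S.cnt + A.ok + 28]
32. n0.sig = 22  [S.cnt + 16]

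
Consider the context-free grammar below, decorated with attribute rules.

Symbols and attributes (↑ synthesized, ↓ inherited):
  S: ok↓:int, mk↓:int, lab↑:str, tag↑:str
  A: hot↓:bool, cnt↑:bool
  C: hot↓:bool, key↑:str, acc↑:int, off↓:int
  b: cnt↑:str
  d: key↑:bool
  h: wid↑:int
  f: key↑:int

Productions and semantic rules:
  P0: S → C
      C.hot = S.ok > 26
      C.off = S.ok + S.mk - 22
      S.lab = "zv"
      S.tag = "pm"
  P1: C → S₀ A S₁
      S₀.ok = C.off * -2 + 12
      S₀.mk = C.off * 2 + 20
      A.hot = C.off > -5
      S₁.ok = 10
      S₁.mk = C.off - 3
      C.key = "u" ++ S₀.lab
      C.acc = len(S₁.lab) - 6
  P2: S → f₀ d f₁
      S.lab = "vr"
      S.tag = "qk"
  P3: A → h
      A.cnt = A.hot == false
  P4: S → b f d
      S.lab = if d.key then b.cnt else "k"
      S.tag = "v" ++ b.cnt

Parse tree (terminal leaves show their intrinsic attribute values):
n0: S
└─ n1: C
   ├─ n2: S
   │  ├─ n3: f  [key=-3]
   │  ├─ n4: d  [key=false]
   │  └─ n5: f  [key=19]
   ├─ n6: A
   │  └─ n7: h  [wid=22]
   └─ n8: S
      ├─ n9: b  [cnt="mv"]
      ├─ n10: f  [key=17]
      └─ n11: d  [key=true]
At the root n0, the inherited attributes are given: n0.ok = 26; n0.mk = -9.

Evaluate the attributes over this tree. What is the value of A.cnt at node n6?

true

1. n0.ok = 26  [given at root]
2. n0.mk = -9  [given at root]
3. n1.hot = false  [S.ok > 26]
4. n1.off = -5  [S.ok + S.mk - 22]
5. n2.ok = 22  [C.off * -2 + 12]
6. n2.mk = 10  [C.off * 2 + 20]
7. n3.key = -3  [terminal]
8. n4.key = false  [terminal]
9. n5.key = 19  [terminal]
10. n2.lab = "vr"  ["vr"]
11. n2.tag = "qk"  ["qk"]
12. n6.hot = false  [C.off > -5]
13. n7.wid = 22  [terminal]
14. n6.cnt = true  [A.hot == false]
15. n8.ok = 10  [10]
16. n8.mk = -8  [C.off - 3]
17. n9.cnt = "mv"  [terminal]
18. n10.key = 17  [terminal]
19. n11.key = true  [terminal]
20. n8.lab = "mv"  [if d.key then b.cnt else "k"]
21. n8.tag = "vmv"  ["v" ++ b.cnt]
22. n1.key = "uvr"  ["u" ++ S₀.lab]
23. n1.acc = -4  [len(S₁.lab) - 6]
24. n0.lab = "zv"  ["zv"]
25. n0.tag = "pm"  ["pm"]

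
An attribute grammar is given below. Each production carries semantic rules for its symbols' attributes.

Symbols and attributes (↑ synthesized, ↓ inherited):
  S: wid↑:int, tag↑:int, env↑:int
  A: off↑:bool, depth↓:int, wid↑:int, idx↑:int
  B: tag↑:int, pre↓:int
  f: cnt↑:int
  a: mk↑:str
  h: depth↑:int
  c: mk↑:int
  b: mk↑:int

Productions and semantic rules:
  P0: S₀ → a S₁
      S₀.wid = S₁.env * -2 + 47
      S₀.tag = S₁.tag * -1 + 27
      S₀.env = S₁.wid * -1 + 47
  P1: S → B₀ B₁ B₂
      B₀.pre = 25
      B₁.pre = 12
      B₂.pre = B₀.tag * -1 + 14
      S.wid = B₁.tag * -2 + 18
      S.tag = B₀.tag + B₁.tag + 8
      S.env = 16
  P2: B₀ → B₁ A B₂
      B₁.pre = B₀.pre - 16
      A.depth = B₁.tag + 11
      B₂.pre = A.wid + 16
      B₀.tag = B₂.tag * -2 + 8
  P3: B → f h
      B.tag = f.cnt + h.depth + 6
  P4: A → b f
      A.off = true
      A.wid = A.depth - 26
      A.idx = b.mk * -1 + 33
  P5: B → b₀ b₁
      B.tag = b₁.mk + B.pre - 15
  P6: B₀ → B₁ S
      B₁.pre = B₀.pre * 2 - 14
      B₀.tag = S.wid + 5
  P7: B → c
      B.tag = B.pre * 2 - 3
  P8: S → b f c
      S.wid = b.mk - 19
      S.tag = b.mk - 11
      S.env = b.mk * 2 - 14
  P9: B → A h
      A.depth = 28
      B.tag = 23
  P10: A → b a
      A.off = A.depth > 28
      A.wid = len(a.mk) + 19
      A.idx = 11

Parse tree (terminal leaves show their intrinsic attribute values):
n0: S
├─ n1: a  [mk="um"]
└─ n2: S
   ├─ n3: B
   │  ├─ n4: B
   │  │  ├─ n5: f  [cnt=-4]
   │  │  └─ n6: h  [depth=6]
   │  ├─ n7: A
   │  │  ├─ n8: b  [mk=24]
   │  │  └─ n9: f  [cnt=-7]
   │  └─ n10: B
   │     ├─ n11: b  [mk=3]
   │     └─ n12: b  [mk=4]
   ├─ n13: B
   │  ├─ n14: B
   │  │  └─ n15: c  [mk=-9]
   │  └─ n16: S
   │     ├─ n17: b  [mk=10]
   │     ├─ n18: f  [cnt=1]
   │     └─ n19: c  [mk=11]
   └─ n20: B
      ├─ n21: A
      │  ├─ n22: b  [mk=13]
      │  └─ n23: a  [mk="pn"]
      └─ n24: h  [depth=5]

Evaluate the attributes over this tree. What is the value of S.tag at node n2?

1. n1.mk = "um"  [terminal]
2. n3.pre = 25  [25]
3. n4.pre = 9  [B₀.pre - 16]
4. n5.cnt = -4  [terminal]
5. n6.depth = 6  [terminal]
6. n4.tag = 8  [f.cnt + h.depth + 6]
7. n7.depth = 19  [B₁.tag + 11]
8. n8.mk = 24  [terminal]
9. n9.cnt = -7  [terminal]
10. n7.off = true  [true]
11. n7.wid = -7  [A.depth - 26]
12. n7.idx = 9  [b.mk * -1 + 33]
13. n10.pre = 9  [A.wid + 16]
14. n11.mk = 3  [terminal]
15. n12.mk = 4  [terminal]
16. n10.tag = -2  [b₁.mk + B.pre - 15]
17. n3.tag = 12  [B₂.tag * -2 + 8]
18. n13.pre = 12  [12]
19. n14.pre = 10  [B₀.pre * 2 - 14]
20. n15.mk = -9  [terminal]
21. n14.tag = 17  [B.pre * 2 - 3]
22. n17.mk = 10  [terminal]
23. n18.cnt = 1  [terminal]
24. n19.mk = 11  [terminal]
25. n16.wid = -9  [b.mk - 19]
26. n16.tag = -1  [b.mk - 11]
27. n16.env = 6  [b.mk * 2 - 14]
28. n13.tag = -4  [S.wid + 5]
29. n20.pre = 2  [B₀.tag * -1 + 14]
30. n21.depth = 28  [28]
31. n22.mk = 13  [terminal]
32. n23.mk = "pn"  [terminal]
33. n21.off = false  [A.depth > 28]
34. n21.wid = 21  [len(a.mk) + 19]
35. n21.idx = 11  [11]
36. n24.depth = 5  [terminal]
37. n20.tag = 23  [23]
38. n2.wid = 26  [B₁.tag * -2 + 18]
39. n2.tag = 16  [B₀.tag + B₁.tag + 8]
40. n2.env = 16  [16]
41. n0.wid = 15  [S₁.env * -2 + 47]
42. n0.tag = 11  [S₁.tag * -1 + 27]
43. n0.env = 21  [S₁.wid * -1 + 47]

16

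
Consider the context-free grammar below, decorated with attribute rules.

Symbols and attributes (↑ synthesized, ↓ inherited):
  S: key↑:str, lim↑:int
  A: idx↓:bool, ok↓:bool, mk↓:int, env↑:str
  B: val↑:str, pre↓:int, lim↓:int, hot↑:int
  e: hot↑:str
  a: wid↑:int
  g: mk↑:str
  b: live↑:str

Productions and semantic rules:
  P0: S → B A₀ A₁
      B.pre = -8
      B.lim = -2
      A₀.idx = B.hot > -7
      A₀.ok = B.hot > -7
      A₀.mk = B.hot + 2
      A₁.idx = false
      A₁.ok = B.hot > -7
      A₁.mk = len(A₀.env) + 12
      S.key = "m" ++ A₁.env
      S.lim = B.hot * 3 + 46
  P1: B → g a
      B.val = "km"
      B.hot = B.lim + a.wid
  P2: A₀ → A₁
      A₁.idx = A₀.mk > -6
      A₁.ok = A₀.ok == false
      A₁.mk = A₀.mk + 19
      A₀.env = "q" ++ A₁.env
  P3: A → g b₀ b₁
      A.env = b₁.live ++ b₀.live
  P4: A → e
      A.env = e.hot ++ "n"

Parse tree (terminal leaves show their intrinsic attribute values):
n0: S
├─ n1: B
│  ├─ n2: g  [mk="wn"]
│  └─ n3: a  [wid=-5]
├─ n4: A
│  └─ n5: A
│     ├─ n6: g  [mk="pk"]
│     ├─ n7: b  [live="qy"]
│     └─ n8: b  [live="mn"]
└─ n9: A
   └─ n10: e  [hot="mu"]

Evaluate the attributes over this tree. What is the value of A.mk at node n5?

14

1. n1.pre = -8  [-8]
2. n1.lim = -2  [-2]
3. n2.mk = "wn"  [terminal]
4. n3.wid = -5  [terminal]
5. n1.val = "km"  ["km"]
6. n1.hot = -7  [B.lim + a.wid]
7. n4.idx = false  [B.hot > -7]
8. n4.ok = false  [B.hot > -7]
9. n4.mk = -5  [B.hot + 2]
10. n5.idx = true  [A₀.mk > -6]
11. n5.ok = true  [A₀.ok == false]
12. n5.mk = 14  [A₀.mk + 19]
13. n6.mk = "pk"  [terminal]
14. n7.live = "qy"  [terminal]
15. n8.live = "mn"  [terminal]
16. n5.env = "mnqy"  [b₁.live ++ b₀.live]
17. n4.env = "qmnqy"  ["q" ++ A₁.env]
18. n9.idx = false  [false]
19. n9.ok = false  [B.hot > -7]
20. n9.mk = 17  [len(A₀.env) + 12]
21. n10.hot = "mu"  [terminal]
22. n9.env = "mun"  [e.hot ++ "n"]
23. n0.key = "mmun"  ["m" ++ A₁.env]
24. n0.lim = 25  [B.hot * 3 + 46]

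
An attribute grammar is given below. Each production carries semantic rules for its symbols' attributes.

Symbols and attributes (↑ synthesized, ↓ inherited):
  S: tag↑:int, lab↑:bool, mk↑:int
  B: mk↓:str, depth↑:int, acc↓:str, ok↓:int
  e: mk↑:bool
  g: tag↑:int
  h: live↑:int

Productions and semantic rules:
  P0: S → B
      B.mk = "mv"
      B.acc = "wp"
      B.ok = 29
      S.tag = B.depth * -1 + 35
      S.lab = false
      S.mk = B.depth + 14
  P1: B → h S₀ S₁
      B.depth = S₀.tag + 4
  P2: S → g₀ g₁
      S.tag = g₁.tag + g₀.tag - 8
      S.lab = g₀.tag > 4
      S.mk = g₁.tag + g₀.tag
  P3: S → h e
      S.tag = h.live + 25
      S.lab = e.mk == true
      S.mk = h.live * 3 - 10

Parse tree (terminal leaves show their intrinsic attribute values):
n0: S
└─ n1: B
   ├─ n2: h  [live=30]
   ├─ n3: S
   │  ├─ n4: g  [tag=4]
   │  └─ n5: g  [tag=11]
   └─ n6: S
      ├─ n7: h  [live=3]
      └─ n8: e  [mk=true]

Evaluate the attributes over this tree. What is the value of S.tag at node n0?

1. n1.mk = "mv"  ["mv"]
2. n1.acc = "wp"  ["wp"]
3. n1.ok = 29  [29]
4. n2.live = 30  [terminal]
5. n4.tag = 4  [terminal]
6. n5.tag = 11  [terminal]
7. n3.tag = 7  [g₁.tag + g₀.tag - 8]
8. n3.lab = false  [g₀.tag > 4]
9. n3.mk = 15  [g₁.tag + g₀.tag]
10. n7.live = 3  [terminal]
11. n8.mk = true  [terminal]
12. n6.tag = 28  [h.live + 25]
13. n6.lab = true  [e.mk == true]
14. n6.mk = -1  [h.live * 3 - 10]
15. n1.depth = 11  [S₀.tag + 4]
16. n0.tag = 24  [B.depth * -1 + 35]
17. n0.lab = false  [false]
18. n0.mk = 25  [B.depth + 14]

24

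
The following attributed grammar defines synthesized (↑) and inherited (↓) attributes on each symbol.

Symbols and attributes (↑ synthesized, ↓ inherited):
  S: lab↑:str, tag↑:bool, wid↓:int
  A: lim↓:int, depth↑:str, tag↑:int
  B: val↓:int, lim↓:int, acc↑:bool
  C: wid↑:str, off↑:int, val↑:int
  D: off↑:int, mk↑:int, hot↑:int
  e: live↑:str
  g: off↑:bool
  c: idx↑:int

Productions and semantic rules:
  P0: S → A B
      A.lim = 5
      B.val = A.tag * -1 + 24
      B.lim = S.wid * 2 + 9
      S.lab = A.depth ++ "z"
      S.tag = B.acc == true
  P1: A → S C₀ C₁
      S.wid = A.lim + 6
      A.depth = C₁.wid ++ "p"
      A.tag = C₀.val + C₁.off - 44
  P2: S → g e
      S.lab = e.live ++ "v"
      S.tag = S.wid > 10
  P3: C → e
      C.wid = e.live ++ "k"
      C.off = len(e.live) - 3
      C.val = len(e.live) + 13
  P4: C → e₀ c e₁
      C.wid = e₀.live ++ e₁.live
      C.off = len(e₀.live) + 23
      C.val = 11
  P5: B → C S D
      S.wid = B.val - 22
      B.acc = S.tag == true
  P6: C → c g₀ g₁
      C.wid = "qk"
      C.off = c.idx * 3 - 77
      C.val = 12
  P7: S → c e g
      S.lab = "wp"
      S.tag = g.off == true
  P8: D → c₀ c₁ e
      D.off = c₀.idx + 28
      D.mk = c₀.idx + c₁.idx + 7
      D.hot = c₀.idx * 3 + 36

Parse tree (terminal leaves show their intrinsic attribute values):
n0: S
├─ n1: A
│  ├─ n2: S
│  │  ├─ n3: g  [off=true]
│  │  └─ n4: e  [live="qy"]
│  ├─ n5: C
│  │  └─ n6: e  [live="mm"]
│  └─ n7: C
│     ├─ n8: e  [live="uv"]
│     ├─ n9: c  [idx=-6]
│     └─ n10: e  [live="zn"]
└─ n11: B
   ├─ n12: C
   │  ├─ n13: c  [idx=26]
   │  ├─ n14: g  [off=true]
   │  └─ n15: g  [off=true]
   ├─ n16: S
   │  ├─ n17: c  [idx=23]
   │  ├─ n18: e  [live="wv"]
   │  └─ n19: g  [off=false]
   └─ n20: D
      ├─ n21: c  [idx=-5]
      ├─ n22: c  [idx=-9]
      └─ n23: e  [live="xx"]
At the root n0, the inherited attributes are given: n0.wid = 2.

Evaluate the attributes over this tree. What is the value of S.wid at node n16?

6

1. n0.wid = 2  [given at root]
2. n1.lim = 5  [5]
3. n2.wid = 11  [A.lim + 6]
4. n3.off = true  [terminal]
5. n4.live = "qy"  [terminal]
6. n2.lab = "qyv"  [e.live ++ "v"]
7. n2.tag = true  [S.wid > 10]
8. n6.live = "mm"  [terminal]
9. n5.wid = "mmk"  [e.live ++ "k"]
10. n5.off = -1  [len(e.live) - 3]
11. n5.val = 15  [len(e.live) + 13]
12. n8.live = "uv"  [terminal]
13. n9.idx = -6  [terminal]
14. n10.live = "zn"  [terminal]
15. n7.wid = "uvzn"  [e₀.live ++ e₁.live]
16. n7.off = 25  [len(e₀.live) + 23]
17. n7.val = 11  [11]
18. n1.depth = "uvznp"  [C₁.wid ++ "p"]
19. n1.tag = -4  [C₀.val + C₁.off - 44]
20. n11.val = 28  [A.tag * -1 + 24]
21. n11.lim = 13  [S.wid * 2 + 9]
22. n13.idx = 26  [terminal]
23. n14.off = true  [terminal]
24. n15.off = true  [terminal]
25. n12.wid = "qk"  ["qk"]
26. n12.off = 1  [c.idx * 3 - 77]
27. n12.val = 12  [12]
28. n16.wid = 6  [B.val - 22]
29. n17.idx = 23  [terminal]
30. n18.live = "wv"  [terminal]
31. n19.off = false  [terminal]
32. n16.lab = "wp"  ["wp"]
33. n16.tag = false  [g.off == true]
34. n21.idx = -5  [terminal]
35. n22.idx = -9  [terminal]
36. n23.live = "xx"  [terminal]
37. n20.off = 23  [c₀.idx + 28]
38. n20.mk = -7  [c₀.idx + c₁.idx + 7]
39. n20.hot = 21  [c₀.idx * 3 + 36]
40. n11.acc = false  [S.tag == true]
41. n0.lab = "uvznpz"  [A.depth ++ "z"]
42. n0.tag = false  [B.acc == true]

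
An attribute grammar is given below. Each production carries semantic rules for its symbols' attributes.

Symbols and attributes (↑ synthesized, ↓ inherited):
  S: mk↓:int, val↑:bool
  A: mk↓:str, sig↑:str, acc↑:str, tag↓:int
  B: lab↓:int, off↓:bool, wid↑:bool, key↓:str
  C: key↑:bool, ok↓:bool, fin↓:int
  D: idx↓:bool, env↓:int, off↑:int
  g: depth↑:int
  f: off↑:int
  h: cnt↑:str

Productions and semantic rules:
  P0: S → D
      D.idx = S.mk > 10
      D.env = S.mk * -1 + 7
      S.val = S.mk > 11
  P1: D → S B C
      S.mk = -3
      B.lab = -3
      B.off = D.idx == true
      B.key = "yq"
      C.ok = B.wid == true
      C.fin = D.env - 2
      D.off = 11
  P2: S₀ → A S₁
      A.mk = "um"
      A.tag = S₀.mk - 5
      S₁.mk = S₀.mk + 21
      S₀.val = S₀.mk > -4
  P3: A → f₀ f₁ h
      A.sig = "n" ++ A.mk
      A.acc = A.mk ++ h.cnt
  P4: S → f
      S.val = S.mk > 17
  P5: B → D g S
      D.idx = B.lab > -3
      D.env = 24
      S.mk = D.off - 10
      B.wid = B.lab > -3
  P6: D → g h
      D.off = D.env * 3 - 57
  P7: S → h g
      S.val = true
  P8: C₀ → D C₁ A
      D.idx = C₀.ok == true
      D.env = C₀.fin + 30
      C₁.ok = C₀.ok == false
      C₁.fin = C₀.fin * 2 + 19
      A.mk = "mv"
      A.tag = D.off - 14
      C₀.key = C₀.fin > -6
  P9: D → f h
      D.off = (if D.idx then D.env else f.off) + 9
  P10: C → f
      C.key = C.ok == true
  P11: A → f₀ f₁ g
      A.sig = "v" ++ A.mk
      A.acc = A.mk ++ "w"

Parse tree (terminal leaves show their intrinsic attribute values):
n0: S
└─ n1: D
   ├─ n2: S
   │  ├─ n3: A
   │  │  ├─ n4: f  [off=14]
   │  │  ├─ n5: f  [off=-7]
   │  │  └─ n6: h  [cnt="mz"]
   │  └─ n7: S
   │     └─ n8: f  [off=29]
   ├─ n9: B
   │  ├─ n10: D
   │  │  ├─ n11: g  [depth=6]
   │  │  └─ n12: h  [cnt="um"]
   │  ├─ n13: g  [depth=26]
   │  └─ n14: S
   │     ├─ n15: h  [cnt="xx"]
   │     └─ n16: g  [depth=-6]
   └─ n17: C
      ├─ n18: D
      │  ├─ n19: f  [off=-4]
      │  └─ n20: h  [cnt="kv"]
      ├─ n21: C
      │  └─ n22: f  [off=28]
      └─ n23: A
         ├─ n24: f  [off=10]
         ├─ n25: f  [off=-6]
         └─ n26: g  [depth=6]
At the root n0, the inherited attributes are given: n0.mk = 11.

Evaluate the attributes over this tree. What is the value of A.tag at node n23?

1. n0.mk = 11  [given at root]
2. n1.idx = true  [S.mk > 10]
3. n1.env = -4  [S.mk * -1 + 7]
4. n2.mk = -3  [-3]
5. n3.mk = "um"  ["um"]
6. n3.tag = -8  [S₀.mk - 5]
7. n4.off = 14  [terminal]
8. n5.off = -7  [terminal]
9. n6.cnt = "mz"  [terminal]
10. n3.sig = "num"  ["n" ++ A.mk]
11. n3.acc = "ummz"  [A.mk ++ h.cnt]
12. n7.mk = 18  [S₀.mk + 21]
13. n8.off = 29  [terminal]
14. n7.val = true  [S.mk > 17]
15. n2.val = true  [S₀.mk > -4]
16. n9.lab = -3  [-3]
17. n9.off = true  [D.idx == true]
18. n9.key = "yq"  ["yq"]
19. n10.idx = false  [B.lab > -3]
20. n10.env = 24  [24]
21. n11.depth = 6  [terminal]
22. n12.cnt = "um"  [terminal]
23. n10.off = 15  [D.env * 3 - 57]
24. n13.depth = 26  [terminal]
25. n14.mk = 5  [D.off - 10]
26. n15.cnt = "xx"  [terminal]
27. n16.depth = -6  [terminal]
28. n14.val = true  [true]
29. n9.wid = false  [B.lab > -3]
30. n17.ok = false  [B.wid == true]
31. n17.fin = -6  [D.env - 2]
32. n18.idx = false  [C₀.ok == true]
33. n18.env = 24  [C₀.fin + 30]
34. n19.off = -4  [terminal]
35. n20.cnt = "kv"  [terminal]
36. n18.off = 5  [(if D.idx then D.env else f.off) + 9]
37. n21.ok = true  [C₀.ok == false]
38. n21.fin = 7  [C₀.fin * 2 + 19]
39. n22.off = 28  [terminal]
40. n21.key = true  [C.ok == true]
41. n23.mk = "mv"  ["mv"]
42. n23.tag = -9  [D.off - 14]
43. n24.off = 10  [terminal]
44. n25.off = -6  [terminal]
45. n26.depth = 6  [terminal]
46. n23.sig = "vmv"  ["v" ++ A.mk]
47. n23.acc = "mvw"  [A.mk ++ "w"]
48. n17.key = false  [C₀.fin > -6]
49. n1.off = 11  [11]
50. n0.val = false  [S.mk > 11]

-9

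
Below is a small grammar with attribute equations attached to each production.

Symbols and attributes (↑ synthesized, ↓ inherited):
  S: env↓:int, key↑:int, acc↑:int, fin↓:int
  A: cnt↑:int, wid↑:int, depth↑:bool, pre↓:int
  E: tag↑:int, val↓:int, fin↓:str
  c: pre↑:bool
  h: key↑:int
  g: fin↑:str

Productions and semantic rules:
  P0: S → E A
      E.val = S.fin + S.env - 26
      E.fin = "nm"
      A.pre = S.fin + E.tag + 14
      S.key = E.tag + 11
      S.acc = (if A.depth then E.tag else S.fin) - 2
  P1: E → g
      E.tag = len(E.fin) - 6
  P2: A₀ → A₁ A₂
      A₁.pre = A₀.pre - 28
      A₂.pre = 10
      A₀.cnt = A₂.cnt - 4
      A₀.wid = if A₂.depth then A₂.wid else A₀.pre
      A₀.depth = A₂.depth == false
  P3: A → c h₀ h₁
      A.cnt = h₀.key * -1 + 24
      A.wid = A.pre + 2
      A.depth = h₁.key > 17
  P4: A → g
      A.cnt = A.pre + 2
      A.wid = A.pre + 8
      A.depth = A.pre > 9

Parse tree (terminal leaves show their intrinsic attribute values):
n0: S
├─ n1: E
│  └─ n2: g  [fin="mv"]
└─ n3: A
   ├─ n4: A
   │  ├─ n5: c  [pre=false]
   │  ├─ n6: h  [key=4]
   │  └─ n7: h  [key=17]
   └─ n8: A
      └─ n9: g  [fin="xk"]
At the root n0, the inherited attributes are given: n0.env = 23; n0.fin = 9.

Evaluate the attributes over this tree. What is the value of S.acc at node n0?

1. n0.env = 23  [given at root]
2. n0.fin = 9  [given at root]
3. n1.val = 6  [S.fin + S.env - 26]
4. n1.fin = "nm"  ["nm"]
5. n2.fin = "mv"  [terminal]
6. n1.tag = -4  [len(E.fin) - 6]
7. n3.pre = 19  [S.fin + E.tag + 14]
8. n4.pre = -9  [A₀.pre - 28]
9. n5.pre = false  [terminal]
10. n6.key = 4  [terminal]
11. n7.key = 17  [terminal]
12. n4.cnt = 20  [h₀.key * -1 + 24]
13. n4.wid = -7  [A.pre + 2]
14. n4.depth = false  [h₁.key > 17]
15. n8.pre = 10  [10]
16. n9.fin = "xk"  [terminal]
17. n8.cnt = 12  [A.pre + 2]
18. n8.wid = 18  [A.pre + 8]
19. n8.depth = true  [A.pre > 9]
20. n3.cnt = 8  [A₂.cnt - 4]
21. n3.wid = 18  [if A₂.depth then A₂.wid else A₀.pre]
22. n3.depth = false  [A₂.depth == false]
23. n0.key = 7  [E.tag + 11]
24. n0.acc = 7  [(if A.depth then E.tag else S.fin) - 2]

7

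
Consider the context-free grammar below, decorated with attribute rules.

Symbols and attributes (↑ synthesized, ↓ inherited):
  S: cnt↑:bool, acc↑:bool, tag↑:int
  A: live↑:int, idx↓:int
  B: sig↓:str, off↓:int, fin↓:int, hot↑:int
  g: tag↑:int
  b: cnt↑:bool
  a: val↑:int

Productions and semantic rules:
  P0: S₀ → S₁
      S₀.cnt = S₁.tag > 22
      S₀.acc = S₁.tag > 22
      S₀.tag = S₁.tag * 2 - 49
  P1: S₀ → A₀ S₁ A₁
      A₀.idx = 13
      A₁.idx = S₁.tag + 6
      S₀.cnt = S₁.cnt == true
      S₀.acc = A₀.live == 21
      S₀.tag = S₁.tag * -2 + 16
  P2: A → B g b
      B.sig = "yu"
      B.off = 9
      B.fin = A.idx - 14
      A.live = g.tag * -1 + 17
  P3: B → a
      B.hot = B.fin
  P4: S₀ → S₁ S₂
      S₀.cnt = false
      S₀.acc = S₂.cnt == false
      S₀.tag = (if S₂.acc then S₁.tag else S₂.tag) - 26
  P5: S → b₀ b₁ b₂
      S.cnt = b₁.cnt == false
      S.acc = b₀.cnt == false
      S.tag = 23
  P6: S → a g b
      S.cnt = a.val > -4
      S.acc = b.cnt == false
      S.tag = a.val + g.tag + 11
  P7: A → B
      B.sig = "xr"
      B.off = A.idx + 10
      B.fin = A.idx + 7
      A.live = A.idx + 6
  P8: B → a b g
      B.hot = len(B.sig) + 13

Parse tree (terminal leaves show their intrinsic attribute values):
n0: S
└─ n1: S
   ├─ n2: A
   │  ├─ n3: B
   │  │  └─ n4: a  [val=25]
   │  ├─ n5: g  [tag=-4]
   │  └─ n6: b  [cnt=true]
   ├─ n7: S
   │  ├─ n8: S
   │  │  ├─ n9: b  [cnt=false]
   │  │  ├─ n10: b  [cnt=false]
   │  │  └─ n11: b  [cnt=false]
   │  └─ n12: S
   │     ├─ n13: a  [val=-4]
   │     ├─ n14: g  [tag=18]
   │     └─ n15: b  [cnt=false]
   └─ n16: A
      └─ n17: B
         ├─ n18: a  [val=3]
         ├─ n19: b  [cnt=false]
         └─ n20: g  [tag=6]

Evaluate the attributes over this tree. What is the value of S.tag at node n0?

-5

1. n2.idx = 13  [13]
2. n3.sig = "yu"  ["yu"]
3. n3.off = 9  [9]
4. n3.fin = -1  [A.idx - 14]
5. n4.val = 25  [terminal]
6. n3.hot = -1  [B.fin]
7. n5.tag = -4  [terminal]
8. n6.cnt = true  [terminal]
9. n2.live = 21  [g.tag * -1 + 17]
10. n9.cnt = false  [terminal]
11. n10.cnt = false  [terminal]
12. n11.cnt = false  [terminal]
13. n8.cnt = true  [b₁.cnt == false]
14. n8.acc = true  [b₀.cnt == false]
15. n8.tag = 23  [23]
16. n13.val = -4  [terminal]
17. n14.tag = 18  [terminal]
18. n15.cnt = false  [terminal]
19. n12.cnt = false  [a.val > -4]
20. n12.acc = true  [b.cnt == false]
21. n12.tag = 25  [a.val + g.tag + 11]
22. n7.cnt = false  [false]
23. n7.acc = true  [S₂.cnt == false]
24. n7.tag = -3  [(if S₂.acc then S₁.tag else S₂.tag) - 26]
25. n16.idx = 3  [S₁.tag + 6]
26. n17.sig = "xr"  ["xr"]
27. n17.off = 13  [A.idx + 10]
28. n17.fin = 10  [A.idx + 7]
29. n18.val = 3  [terminal]
30. n19.cnt = false  [terminal]
31. n20.tag = 6  [terminal]
32. n17.hot = 15  [len(B.sig) + 13]
33. n16.live = 9  [A.idx + 6]
34. n1.cnt = false  [S₁.cnt == true]
35. n1.acc = true  [A₀.live == 21]
36. n1.tag = 22  [S₁.tag * -2 + 16]
37. n0.cnt = false  [S₁.tag > 22]
38. n0.acc = false  [S₁.tag > 22]
39. n0.tag = -5  [S₁.tag * 2 - 49]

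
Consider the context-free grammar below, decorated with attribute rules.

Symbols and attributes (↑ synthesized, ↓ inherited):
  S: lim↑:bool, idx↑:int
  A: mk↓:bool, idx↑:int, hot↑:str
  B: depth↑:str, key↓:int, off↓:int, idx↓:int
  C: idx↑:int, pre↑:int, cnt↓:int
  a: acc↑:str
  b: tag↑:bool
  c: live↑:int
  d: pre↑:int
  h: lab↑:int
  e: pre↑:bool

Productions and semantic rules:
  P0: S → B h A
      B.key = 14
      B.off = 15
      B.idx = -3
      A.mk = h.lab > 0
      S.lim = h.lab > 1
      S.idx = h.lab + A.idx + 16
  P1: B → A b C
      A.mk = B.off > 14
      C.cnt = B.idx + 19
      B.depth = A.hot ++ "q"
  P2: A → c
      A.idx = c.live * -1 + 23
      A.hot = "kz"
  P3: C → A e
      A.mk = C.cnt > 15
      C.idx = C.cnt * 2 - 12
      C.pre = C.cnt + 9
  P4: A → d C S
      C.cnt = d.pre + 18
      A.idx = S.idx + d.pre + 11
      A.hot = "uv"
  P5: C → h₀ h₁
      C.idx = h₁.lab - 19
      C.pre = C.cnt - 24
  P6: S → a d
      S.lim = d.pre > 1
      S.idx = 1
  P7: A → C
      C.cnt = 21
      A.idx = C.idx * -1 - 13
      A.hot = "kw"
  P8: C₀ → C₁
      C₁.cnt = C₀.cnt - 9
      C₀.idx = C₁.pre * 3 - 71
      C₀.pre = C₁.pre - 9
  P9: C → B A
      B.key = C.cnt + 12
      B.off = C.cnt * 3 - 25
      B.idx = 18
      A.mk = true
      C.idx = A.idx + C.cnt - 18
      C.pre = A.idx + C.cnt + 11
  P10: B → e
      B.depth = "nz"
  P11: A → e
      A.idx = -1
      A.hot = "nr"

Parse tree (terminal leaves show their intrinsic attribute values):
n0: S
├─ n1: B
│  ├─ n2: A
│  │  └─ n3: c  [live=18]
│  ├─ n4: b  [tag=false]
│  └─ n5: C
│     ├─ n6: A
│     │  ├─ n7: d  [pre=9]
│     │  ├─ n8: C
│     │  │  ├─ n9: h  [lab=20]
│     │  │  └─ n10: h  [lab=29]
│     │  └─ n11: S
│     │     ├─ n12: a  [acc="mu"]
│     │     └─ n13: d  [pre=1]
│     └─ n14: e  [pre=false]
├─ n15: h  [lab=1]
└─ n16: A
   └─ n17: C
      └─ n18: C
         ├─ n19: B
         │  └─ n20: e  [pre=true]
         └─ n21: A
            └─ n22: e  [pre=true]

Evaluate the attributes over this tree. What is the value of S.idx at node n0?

1. n1.key = 14  [14]
2. n1.off = 15  [15]
3. n1.idx = -3  [-3]
4. n2.mk = true  [B.off > 14]
5. n3.live = 18  [terminal]
6. n2.idx = 5  [c.live * -1 + 23]
7. n2.hot = "kz"  ["kz"]
8. n4.tag = false  [terminal]
9. n5.cnt = 16  [B.idx + 19]
10. n6.mk = true  [C.cnt > 15]
11. n7.pre = 9  [terminal]
12. n8.cnt = 27  [d.pre + 18]
13. n9.lab = 20  [terminal]
14. n10.lab = 29  [terminal]
15. n8.idx = 10  [h₁.lab - 19]
16. n8.pre = 3  [C.cnt - 24]
17. n12.acc = "mu"  [terminal]
18. n13.pre = 1  [terminal]
19. n11.lim = false  [d.pre > 1]
20. n11.idx = 1  [1]
21. n6.idx = 21  [S.idx + d.pre + 11]
22. n6.hot = "uv"  ["uv"]
23. n14.pre = false  [terminal]
24. n5.idx = 20  [C.cnt * 2 - 12]
25. n5.pre = 25  [C.cnt + 9]
26. n1.depth = "kzq"  [A.hot ++ "q"]
27. n15.lab = 1  [terminal]
28. n16.mk = true  [h.lab > 0]
29. n17.cnt = 21  [21]
30. n18.cnt = 12  [C₀.cnt - 9]
31. n19.key = 24  [C.cnt + 12]
32. n19.off = 11  [C.cnt * 3 - 25]
33. n19.idx = 18  [18]
34. n20.pre = true  [terminal]
35. n19.depth = "nz"  ["nz"]
36. n21.mk = true  [true]
37. n22.pre = true  [terminal]
38. n21.idx = -1  [-1]
39. n21.hot = "nr"  ["nr"]
40. n18.idx = -7  [A.idx + C.cnt - 18]
41. n18.pre = 22  [A.idx + C.cnt + 11]
42. n17.idx = -5  [C₁.pre * 3 - 71]
43. n17.pre = 13  [C₁.pre - 9]
44. n16.idx = -8  [C.idx * -1 - 13]
45. n16.hot = "kw"  ["kw"]
46. n0.lim = false  [h.lab > 1]
47. n0.idx = 9  [h.lab + A.idx + 16]

9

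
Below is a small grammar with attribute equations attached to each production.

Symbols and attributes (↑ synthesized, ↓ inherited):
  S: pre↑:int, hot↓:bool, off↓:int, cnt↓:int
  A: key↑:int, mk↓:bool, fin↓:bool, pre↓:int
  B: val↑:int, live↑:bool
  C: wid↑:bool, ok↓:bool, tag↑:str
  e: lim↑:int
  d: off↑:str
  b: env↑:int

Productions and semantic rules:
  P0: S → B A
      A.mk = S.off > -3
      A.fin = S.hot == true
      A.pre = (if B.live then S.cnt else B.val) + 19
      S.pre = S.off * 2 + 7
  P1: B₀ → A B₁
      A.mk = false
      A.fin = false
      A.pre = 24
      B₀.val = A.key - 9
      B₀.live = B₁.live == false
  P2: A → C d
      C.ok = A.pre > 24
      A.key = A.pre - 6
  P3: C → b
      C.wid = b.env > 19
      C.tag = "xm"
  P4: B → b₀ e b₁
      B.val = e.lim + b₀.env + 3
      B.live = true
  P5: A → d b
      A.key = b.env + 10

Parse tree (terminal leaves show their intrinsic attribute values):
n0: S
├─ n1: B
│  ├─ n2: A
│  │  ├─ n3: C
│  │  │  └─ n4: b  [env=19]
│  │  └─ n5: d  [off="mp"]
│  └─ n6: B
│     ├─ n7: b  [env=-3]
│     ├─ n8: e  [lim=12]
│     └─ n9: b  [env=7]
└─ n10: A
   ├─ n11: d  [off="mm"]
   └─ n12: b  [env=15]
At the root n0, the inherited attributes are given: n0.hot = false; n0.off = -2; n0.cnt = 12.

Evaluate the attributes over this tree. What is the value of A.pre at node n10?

1. n0.hot = false  [given at root]
2. n0.off = -2  [given at root]
3. n0.cnt = 12  [given at root]
4. n2.mk = false  [false]
5. n2.fin = false  [false]
6. n2.pre = 24  [24]
7. n3.ok = false  [A.pre > 24]
8. n4.env = 19  [terminal]
9. n3.wid = false  [b.env > 19]
10. n3.tag = "xm"  ["xm"]
11. n5.off = "mp"  [terminal]
12. n2.key = 18  [A.pre - 6]
13. n7.env = -3  [terminal]
14. n8.lim = 12  [terminal]
15. n9.env = 7  [terminal]
16. n6.val = 12  [e.lim + b₀.env + 3]
17. n6.live = true  [true]
18. n1.val = 9  [A.key - 9]
19. n1.live = false  [B₁.live == false]
20. n10.mk = true  [S.off > -3]
21. n10.fin = false  [S.hot == true]
22. n10.pre = 28  [(if B.live then S.cnt else B.val) + 19]
23. n11.off = "mm"  [terminal]
24. n12.env = 15  [terminal]
25. n10.key = 25  [b.env + 10]
26. n0.pre = 3  [S.off * 2 + 7]

28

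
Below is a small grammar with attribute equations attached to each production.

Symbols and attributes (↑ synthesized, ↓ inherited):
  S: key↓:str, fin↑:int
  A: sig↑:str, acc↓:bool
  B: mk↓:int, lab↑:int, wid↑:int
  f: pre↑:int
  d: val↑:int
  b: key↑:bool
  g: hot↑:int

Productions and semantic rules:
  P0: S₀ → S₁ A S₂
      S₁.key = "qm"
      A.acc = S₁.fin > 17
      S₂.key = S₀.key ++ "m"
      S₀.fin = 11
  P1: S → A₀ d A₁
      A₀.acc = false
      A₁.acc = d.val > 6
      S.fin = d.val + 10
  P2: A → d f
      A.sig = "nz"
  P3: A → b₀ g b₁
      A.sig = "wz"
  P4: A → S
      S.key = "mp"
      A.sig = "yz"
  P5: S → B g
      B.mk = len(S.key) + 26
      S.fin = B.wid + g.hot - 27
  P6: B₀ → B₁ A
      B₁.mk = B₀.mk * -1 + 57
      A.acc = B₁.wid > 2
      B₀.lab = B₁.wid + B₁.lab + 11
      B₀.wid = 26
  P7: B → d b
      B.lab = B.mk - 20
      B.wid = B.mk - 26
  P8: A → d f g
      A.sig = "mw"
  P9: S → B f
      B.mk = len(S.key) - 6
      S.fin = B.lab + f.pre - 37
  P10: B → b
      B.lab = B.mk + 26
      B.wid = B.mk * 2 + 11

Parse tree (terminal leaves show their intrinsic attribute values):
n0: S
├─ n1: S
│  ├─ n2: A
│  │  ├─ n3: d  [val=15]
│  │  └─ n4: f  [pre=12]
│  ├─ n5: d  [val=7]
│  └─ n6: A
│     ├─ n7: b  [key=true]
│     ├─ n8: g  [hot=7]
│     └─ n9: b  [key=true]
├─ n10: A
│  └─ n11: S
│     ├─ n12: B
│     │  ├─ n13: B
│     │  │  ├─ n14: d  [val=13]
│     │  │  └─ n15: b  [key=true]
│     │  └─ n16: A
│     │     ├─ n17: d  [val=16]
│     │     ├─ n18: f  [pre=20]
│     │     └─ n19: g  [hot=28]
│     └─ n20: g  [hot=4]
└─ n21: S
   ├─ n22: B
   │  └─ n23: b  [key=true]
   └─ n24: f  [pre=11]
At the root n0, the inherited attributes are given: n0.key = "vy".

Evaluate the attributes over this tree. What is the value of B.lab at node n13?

1. n0.key = "vy"  [given at root]
2. n1.key = "qm"  ["qm"]
3. n2.acc = false  [false]
4. n3.val = 15  [terminal]
5. n4.pre = 12  [terminal]
6. n2.sig = "nz"  ["nz"]
7. n5.val = 7  [terminal]
8. n6.acc = true  [d.val > 6]
9. n7.key = true  [terminal]
10. n8.hot = 7  [terminal]
11. n9.key = true  [terminal]
12. n6.sig = "wz"  ["wz"]
13. n1.fin = 17  [d.val + 10]
14. n10.acc = false  [S₁.fin > 17]
15. n11.key = "mp"  ["mp"]
16. n12.mk = 28  [len(S.key) + 26]
17. n13.mk = 29  [B₀.mk * -1 + 57]
18. n14.val = 13  [terminal]
19. n15.key = true  [terminal]
20. n13.lab = 9  [B.mk - 20]
21. n13.wid = 3  [B.mk - 26]
22. n16.acc = true  [B₁.wid > 2]
23. n17.val = 16  [terminal]
24. n18.pre = 20  [terminal]
25. n19.hot = 28  [terminal]
26. n16.sig = "mw"  ["mw"]
27. n12.lab = 23  [B₁.wid + B₁.lab + 11]
28. n12.wid = 26  [26]
29. n20.hot = 4  [terminal]
30. n11.fin = 3  [B.wid + g.hot - 27]
31. n10.sig = "yz"  ["yz"]
32. n21.key = "vym"  [S₀.key ++ "m"]
33. n22.mk = -3  [len(S.key) - 6]
34. n23.key = true  [terminal]
35. n22.lab = 23  [B.mk + 26]
36. n22.wid = 5  [B.mk * 2 + 11]
37. n24.pre = 11  [terminal]
38. n21.fin = -3  [B.lab + f.pre - 37]
39. n0.fin = 11  [11]

9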